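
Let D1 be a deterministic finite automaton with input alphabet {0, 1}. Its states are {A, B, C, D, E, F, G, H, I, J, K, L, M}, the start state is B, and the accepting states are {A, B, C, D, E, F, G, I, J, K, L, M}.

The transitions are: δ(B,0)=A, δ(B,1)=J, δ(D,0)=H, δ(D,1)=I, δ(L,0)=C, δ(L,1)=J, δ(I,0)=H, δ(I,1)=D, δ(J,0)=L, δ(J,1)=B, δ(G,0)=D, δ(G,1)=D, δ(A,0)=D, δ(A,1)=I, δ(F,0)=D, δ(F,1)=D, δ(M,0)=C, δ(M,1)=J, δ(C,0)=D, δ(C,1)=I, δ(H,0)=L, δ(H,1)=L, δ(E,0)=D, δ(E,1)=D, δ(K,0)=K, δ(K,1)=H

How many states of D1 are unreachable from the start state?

5

Starting at B and following transitions, the reachable set is {A, B, C, D, H, I, J, L}. That leaves E, F, G, K, M unreachable — 5 in total.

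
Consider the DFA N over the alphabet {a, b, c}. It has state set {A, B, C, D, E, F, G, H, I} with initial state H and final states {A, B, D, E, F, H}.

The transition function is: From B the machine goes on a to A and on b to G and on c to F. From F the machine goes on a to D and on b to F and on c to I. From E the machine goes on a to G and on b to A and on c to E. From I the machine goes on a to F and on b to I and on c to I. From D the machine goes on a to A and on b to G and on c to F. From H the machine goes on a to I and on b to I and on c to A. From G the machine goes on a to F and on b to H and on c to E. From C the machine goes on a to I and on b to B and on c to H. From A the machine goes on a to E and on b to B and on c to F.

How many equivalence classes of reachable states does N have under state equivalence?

7

States {C} cannot be reached from the start state, so discard them.
P0 = {A,B,D,E,F,H} | {G,I}.
Split {A,B,D,E,F,H} by δ(·,a) → {A,B,D,F} and {E,H}.
On input a, block {A,B,D,F} splits into {B,D,F} and {A}.
On input a, block {B,D,F} splits into {B,D} and {F}.
Split {G,I} by δ(·,b) → {G} and {I}.
Split {E,H} by δ(·,a) → {E} and {H}.
The partition is now stable with 7 blocks: {B,D} | {G} | {E} | {A} | {F} | {I} | {H}.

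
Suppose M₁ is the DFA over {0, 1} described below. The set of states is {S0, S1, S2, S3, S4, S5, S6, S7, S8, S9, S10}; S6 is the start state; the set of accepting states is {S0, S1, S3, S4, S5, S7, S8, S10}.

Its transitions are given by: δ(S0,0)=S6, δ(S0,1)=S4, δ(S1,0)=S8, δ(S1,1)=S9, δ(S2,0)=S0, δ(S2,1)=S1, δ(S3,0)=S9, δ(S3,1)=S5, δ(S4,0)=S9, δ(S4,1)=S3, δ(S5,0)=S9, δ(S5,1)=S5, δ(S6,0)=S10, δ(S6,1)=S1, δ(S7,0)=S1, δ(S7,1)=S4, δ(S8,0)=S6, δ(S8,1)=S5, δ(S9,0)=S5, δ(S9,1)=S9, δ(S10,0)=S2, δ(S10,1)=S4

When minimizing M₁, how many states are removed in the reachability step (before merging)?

Starting at S6 and following transitions, the reachable set is {S0, S1, S2, S3, S4, S5, S6, S8, S9, S10}. That leaves S7 unreachable — 1 in total.

1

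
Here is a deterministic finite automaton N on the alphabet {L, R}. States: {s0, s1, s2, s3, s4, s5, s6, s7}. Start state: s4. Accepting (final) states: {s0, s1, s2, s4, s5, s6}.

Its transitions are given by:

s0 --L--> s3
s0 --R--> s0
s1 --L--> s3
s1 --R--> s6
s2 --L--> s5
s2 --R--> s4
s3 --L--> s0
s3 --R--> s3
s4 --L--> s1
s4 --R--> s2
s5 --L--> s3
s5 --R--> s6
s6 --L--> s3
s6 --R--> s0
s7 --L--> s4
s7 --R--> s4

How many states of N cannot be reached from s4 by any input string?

1

No path from s4 leads to s7; the other 7 states are all reachable.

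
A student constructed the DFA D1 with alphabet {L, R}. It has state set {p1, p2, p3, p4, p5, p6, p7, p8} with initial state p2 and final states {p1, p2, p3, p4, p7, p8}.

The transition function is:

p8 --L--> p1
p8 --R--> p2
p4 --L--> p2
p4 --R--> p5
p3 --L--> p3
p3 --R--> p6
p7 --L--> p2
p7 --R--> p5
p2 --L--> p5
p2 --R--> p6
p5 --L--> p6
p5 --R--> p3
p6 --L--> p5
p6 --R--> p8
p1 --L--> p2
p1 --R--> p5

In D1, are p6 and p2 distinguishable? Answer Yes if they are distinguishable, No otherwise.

Yes

Reachable states from the start: {p1,p2,p3,p5,p6,p8}. Unreachable: {p4,p7} — drop them.
P0 = {p1,p2,p3,p8} | {p5,p6}.
On input L, block {p1,p2,p3,p8} splits into {p1,p3,p8} and {p2}.
On input L, block {p1,p3,p8} splits into {p3,p8} and {p1}.
On input L, block {p3,p8} splits into {p3} and {p8}.
Split {p5,p6} by δ(·,R) → {p5} and {p6}.
The partition is now stable with 6 blocks: {p3} | {p5} | {p2} | {p1} | {p8} | {p6}.
p6 and p2 end up in different blocks, so they are distinguishable. For instance, the string 'ε' is accepted from only p2.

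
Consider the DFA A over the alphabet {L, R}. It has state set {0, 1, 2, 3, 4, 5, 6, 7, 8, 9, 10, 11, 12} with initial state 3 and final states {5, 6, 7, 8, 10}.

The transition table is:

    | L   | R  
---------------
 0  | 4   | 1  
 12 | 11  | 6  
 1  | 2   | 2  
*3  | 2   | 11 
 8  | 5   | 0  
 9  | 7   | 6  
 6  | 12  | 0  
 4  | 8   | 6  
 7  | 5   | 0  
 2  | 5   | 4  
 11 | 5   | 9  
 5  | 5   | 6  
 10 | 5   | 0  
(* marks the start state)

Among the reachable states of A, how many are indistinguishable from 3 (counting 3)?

Reachable states from the start: {0,1,2,3,4,5,6,7,8,9,11,12}. Unreachable: {10} — drop them.
P0 = {5,6,7,8} | {0,1,2,3,4,9,11,12}.
Split {5,6,7,8} by δ(·,L) → {5,7,8} and {6}.
Split {5,7,8} by δ(·,R) → {7,8} and {5}.
On input L, block {0,1,2,3,4,9,11,12} splits into {0,1,3,12} and {2,11} and {4,9}.
On input L, block {0,1,3,12} splits into {1,3,12} and {0}.
On input R, block {1,3,12} splits into {1,3} and {12}.
No further refinement is possible. Final partition (8 blocks): {7,8} | {1,3} | {6} | {5} | {2,11} | {4,9} | {0} | {12}.
State 3 belongs to the block {1,3}, which has 2 states.

2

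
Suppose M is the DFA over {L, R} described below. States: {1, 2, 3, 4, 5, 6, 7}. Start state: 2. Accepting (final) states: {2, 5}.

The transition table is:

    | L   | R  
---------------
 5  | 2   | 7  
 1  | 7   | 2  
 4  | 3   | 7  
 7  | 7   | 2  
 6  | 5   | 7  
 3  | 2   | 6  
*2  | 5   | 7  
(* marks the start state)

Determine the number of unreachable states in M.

4

No path from 2 leads to 1, 3, 4, 6; the other 3 states are all reachable.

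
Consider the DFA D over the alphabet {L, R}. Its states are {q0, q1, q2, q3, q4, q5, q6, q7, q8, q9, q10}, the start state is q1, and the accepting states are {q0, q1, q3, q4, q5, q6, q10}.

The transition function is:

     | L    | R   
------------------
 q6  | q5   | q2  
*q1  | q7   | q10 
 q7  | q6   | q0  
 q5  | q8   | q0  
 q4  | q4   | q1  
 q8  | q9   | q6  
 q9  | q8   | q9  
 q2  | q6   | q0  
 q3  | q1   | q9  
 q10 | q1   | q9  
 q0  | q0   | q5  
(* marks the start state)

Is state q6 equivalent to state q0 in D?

First remove the unreachable states {q3,q4}; 9 states remain.
Initial partition by acceptance: {q0,q1,q5,q6,q10} | {q2,q7,q8,q9}.
Refine {q0,q1,q5,q6,q10} on symbol L: members go to different blocks, giving {q0,q6,q10} and {q1,q5}.
On input L, block {q0,q6,q10} splits into {q6,q10} and {q0}.
On input L, block {q2,q7,q8,q9} splits into {q2,q7} and {q8,q9}.
Refine {q6,q10} on symbol R: members go to different blocks, giving {q6} and {q10}.
Refine {q1,q5} on symbol L: members go to different blocks, giving {q1} and {q5}.
Split {q8,q9} by δ(·,R) → {q8} and {q9}.
No further refinement is possible. Final partition (8 blocks): {q6} | {q2,q7} | {q1} | {q0} | {q8} | {q10} | {q5} | {q9}.
q6 and q0 end up in different blocks, so they are distinguishable. For instance, the string 'R' is accepted from only q0.

No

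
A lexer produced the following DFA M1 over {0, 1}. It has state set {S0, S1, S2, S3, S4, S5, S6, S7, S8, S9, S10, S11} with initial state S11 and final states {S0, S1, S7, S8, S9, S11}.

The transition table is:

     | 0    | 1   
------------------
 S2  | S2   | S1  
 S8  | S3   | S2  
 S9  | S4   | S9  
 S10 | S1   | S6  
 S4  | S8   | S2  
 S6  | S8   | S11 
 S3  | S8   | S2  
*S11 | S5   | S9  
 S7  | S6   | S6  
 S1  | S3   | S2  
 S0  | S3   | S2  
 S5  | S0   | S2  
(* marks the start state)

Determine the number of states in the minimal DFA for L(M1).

First remove the unreachable states {S6,S7,S10}; 9 states remain.
Initial partition by acceptance: {S0,S1,S8,S9,S11} | {S2,S3,S4,S5}.
Refine {S0,S1,S8,S9,S11} on symbol 1: members go to different blocks, giving {S0,S1,S8} and {S9,S11}.
Refine {S2,S3,S4,S5} on symbol 0: members go to different blocks, giving {S3,S4,S5} and {S2}.
The partition is now stable with 4 blocks: {S0,S1,S8} | {S3,S4,S5} | {S9,S11} | {S2}.

4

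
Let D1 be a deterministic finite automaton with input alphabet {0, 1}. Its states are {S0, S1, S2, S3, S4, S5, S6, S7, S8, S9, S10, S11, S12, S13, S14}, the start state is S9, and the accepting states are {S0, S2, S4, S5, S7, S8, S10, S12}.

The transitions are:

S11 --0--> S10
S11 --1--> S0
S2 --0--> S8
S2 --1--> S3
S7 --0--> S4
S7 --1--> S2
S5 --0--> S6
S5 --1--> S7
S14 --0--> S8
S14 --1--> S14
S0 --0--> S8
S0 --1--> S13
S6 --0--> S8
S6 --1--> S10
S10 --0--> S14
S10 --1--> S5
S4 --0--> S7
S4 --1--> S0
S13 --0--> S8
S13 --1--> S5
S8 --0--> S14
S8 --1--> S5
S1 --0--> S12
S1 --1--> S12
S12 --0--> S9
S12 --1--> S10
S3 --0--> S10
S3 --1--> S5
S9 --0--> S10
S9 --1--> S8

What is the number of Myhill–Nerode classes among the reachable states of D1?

7

First remove the unreachable states {S1,S11,S12}; 12 states remain.
Initial partition by acceptance: {S0,S2,S4,S5,S7,S8,S10} | {S3,S6,S9,S13,S14}.
Split {S0,S2,S4,S5,S7,S8,S10} by δ(·,0) → {S0,S2,S4,S7} and {S5,S8,S10}.
On input 0, block {S0,S2,S4,S7} splits into {S0,S2} and {S4,S7}.
Split {S3,S6,S9,S13,S14} by δ(·,1) → {S3,S6,S9,S13} and {S14}.
On input 0, block {S5,S8,S10} splits into {S8,S10} and {S5}.
Refine {S3,S6,S9,S13} on symbol 1: members go to different blocks, giving {S3,S13} and {S6,S9}.
Stable partition: {S0,S2} | {S3,S13} | {S8,S10} | {S4,S7} | {S14} | {S5} | {S6,S9} — 7 equivalence classes.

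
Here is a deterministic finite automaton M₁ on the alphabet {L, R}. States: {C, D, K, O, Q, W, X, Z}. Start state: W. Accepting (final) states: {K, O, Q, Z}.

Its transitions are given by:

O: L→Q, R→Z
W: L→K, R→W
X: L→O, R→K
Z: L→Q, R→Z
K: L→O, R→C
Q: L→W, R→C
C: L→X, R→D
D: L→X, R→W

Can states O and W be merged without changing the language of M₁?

Every state is reachable, so we keep all 8.
Start with accepting vs non-accepting: {K,O,Q,Z} | {C,D,W,X}.
On input L, block {K,O,Q,Z} splits into {K,O,Z} and {Q}.
Refine {K,O,Z} on symbol L: members go to different blocks, giving {O,Z} and {K}.
Split {C,D,W,X} by δ(·,L) → {C,D} and {X} and {W}.
Split {C,D} by δ(·,R) → {D} and {C}.
No further refinement is possible. Final partition (7 blocks): {O,Z} | {D} | {Q} | {K} | {X} | {W} | {C}.
O and W end up in different blocks, so they are distinguishable. For instance, the string 'ε' is accepted from only O.

No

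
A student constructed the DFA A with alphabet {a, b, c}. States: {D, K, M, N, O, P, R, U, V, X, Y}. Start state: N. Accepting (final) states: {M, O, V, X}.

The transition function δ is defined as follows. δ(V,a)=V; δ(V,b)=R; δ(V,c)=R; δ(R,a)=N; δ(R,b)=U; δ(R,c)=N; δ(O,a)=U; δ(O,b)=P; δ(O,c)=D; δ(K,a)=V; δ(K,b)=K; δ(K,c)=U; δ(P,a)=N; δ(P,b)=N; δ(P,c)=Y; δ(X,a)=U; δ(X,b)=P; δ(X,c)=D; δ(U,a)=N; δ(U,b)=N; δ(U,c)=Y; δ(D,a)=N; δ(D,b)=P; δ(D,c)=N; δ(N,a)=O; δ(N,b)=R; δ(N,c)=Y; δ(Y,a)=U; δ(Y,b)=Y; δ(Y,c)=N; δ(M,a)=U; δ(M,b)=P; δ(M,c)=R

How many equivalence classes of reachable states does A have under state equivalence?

Reachable states from the start: {D,N,O,P,R,U,Y}. Unreachable: {K,M,V,X} — drop them.
P0 = {O} | {D,N,P,R,U,Y}.
Split {D,N,P,R,U,Y} by δ(·,a) → {D,P,R,U,Y} and {N}.
Refine {D,P,R,U,Y} on symbol a: members go to different blocks, giving {D,P,R,U} and {Y}.
Split {D,P,R,U} by δ(·,b) → {P,U} and {D,R}.
The partition is now stable with 5 blocks: {O} | {P,U} | {N} | {Y} | {D,R}.

5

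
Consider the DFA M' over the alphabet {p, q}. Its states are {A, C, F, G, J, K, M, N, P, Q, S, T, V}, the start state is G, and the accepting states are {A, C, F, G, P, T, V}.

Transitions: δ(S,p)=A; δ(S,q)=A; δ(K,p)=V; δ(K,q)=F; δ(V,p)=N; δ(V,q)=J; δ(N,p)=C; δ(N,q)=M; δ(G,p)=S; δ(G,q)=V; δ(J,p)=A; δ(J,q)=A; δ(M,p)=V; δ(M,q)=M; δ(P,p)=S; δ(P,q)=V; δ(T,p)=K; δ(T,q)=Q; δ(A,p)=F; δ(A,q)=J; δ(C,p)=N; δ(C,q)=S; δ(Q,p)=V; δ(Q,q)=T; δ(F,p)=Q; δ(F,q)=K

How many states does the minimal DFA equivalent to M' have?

States {P} cannot be reached from the start state, so discard them.
P0 = {A,C,F,G,T,V} | {J,K,M,N,Q,S}.
On input p, block {A,C,F,G,T,V} splits into {C,F,G,T,V} and {A}.
On input q, block {C,F,G,T,V} splits into {C,F,T,V} and {G}.
Split {J,K,M,N,Q,S} by δ(·,p) → {K,M,N,Q} and {J,S}.
On input q, block {C,F,T,V} splits into {C,V} and {F,T}.
Split {K,M,N,Q} by δ(·,q) → {M,N} and {K,Q}.
No further refinement is possible. Final partition (7 blocks): {C,V} | {M,N} | {A} | {G} | {J,S} | {F,T} | {K,Q}.

7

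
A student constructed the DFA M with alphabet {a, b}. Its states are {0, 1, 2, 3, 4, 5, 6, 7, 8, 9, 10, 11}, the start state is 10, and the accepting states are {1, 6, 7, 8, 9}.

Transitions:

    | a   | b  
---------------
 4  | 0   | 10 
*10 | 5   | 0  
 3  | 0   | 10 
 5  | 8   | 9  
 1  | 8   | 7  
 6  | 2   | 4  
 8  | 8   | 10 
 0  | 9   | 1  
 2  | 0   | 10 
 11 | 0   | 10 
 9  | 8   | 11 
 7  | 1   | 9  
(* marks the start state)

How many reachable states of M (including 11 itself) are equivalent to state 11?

1

States {2,3,4,6} cannot be reached from the start state, so discard them.
Initial partition by acceptance: {1,7,8,9} | {0,5,10,11}.
Refine {1,7,8,9} on symbol b: members go to different blocks, giving {1,7} and {8,9}.
Split {1,7} by δ(·,a) → {1} and {7}.
Refine {0,5,10,11} on symbol a: members go to different blocks, giving {0,5} and {10,11}.
Split {0,5} by δ(·,b) → {0} and {5}.
Refine {10,11} on symbol a: members go to different blocks, giving {10} and {11}.
Split {8,9} by δ(·,b) → {8} and {9}.
The partition is now stable with 8 blocks: {1} | {0} | {8} | {7} | {10} | {5} | {11} | {9}.
State 11 belongs to the block {11}, which has 1 states.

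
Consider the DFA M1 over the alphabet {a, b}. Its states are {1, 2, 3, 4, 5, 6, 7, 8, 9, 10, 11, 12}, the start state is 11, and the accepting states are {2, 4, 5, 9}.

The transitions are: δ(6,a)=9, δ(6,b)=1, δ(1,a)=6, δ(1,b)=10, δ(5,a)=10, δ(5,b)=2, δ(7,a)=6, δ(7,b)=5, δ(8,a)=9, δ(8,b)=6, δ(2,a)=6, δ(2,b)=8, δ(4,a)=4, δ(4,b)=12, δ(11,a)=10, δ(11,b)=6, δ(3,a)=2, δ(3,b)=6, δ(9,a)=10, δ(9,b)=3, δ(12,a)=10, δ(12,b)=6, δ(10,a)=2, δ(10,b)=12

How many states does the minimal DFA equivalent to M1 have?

States {4,5,7} cannot be reached from the start state, so discard them.
P0 = {2,9} | {1,3,6,8,10,11,12}.
Split {1,3,6,8,10,11,12} by δ(·,a) → {3,6,8,10} and {1,11,12}.
On input b, block {3,6,8,10} splits into {3,8} and {6,10}.
The partition is now stable with 4 blocks: {2,9} | {3,8} | {1,11,12} | {6,10}.

4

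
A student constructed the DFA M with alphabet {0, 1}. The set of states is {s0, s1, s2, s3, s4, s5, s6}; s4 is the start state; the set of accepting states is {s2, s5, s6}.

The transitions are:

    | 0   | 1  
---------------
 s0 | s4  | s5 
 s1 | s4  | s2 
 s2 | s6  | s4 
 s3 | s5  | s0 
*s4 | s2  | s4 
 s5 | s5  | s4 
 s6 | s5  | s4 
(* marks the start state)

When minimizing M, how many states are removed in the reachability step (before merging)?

BFS from s4 reaches {s2, s4, s5, s6}; the 3 state(s) s0, s1, s3 are never visited.

3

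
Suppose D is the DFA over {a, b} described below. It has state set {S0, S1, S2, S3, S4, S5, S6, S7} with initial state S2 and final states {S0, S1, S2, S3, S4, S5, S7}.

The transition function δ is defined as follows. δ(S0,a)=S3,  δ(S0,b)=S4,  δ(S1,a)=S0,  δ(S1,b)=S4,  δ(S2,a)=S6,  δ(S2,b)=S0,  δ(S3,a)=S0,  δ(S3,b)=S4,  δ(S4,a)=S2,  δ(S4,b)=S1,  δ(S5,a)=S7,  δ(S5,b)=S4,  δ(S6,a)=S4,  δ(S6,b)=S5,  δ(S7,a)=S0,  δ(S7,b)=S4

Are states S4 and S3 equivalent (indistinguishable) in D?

No

Initial partition by acceptance: {S0,S1,S2,S3,S4,S5,S7} | {S6}.
On input a, block {S0,S1,S2,S3,S4,S5,S7} splits into {S0,S1,S3,S4,S5,S7} and {S2}.
Split {S0,S1,S3,S4,S5,S7} by δ(·,a) → {S0,S1,S3,S5,S7} and {S4}.
No further refinement is possible. Final partition (4 blocks): {S0,S1,S3,S5,S7} | {S6} | {S2} | {S4}.
S4 and S3 end up in different blocks, so they are distinguishable. For instance, the string 'aa' is accepted from only S3.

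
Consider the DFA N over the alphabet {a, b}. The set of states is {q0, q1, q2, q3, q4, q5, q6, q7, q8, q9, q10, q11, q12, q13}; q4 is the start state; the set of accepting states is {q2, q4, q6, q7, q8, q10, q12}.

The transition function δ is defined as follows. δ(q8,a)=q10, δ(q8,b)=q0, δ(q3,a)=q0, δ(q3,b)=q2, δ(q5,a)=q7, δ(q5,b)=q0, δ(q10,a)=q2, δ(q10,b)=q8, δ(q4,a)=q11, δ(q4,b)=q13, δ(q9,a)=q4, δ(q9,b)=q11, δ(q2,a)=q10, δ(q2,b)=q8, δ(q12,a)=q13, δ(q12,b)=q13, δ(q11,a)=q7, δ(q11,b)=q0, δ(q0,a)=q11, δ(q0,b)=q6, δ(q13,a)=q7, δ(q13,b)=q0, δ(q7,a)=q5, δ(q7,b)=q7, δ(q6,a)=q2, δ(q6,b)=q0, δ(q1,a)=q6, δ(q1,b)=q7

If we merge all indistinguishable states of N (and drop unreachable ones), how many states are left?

Reachable states from the start: {q0,q2,q4,q5,q6,q7,q8,q10,q11,q13}. Unreachable: {q1,q3,q9,q12} — drop them.
P0 = {q2,q4,q6,q7,q8,q10} | {q0,q5,q11,q13}.
On input a, block {q2,q4,q6,q7,q8,q10} splits into {q2,q6,q8,q10} and {q4,q7}.
On input b, block {q2,q6,q8,q10} splits into {q2,q10} and {q6,q8}.
Split {q0,q5,q11,q13} by δ(·,a) → {q5,q11,q13} and {q0}.
Refine {q4,q7} on symbol b: members go to different blocks, giving {q4} and {q7}.
Stable partition: {q2,q10} | {q5,q11,q13} | {q4} | {q6,q8} | {q0} | {q7} — 6 equivalence classes.

6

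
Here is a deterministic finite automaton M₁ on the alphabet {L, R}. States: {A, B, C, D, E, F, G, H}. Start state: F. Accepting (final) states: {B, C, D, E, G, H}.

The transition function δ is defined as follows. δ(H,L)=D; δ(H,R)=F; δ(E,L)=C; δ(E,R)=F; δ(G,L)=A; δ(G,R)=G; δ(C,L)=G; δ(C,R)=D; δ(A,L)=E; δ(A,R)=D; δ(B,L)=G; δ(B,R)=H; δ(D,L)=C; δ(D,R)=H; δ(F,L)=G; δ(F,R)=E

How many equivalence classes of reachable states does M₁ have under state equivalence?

Reachable states from the start: {A,C,D,E,F,G,H}. Unreachable: {B} — drop them.
P0 = {C,D,E,G,H} | {A,F}.
Split {C,D,E,G,H} by δ(·,L) → {C,D,E,H} and {G}.
Split {C,D,E,H} by δ(·,L) → {D,E,H} and {C}.
Split {D,E,H} by δ(·,L) → {D,E} and {H}.
On input R, block {D,E} splits into {D} and {E}.
Refine {A,F} on symbol L: members go to different blocks, giving {A} and {F}.
The partition is now stable with 7 blocks: {D} | {A} | {G} | {C} | {H} | {E} | {F}.

7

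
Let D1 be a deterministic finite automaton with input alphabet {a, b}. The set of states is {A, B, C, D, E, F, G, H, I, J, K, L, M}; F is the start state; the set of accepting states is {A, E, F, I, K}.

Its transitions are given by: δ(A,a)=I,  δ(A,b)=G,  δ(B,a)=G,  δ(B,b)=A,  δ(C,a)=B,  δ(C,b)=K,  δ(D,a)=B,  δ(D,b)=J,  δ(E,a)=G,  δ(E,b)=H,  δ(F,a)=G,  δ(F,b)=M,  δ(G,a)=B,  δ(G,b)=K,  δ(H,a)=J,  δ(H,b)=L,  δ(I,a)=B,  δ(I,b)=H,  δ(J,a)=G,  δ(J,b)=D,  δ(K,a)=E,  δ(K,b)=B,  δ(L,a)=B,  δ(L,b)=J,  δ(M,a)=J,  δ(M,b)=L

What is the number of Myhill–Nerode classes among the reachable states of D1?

5

Reachable states from the start: {A,B,D,E,F,G,H,I,J,K,L,M}. Unreachable: {C} — drop them.
Start with accepting vs non-accepting: {A,E,F,I,K} | {B,D,G,H,J,L,M}.
On input a, block {A,E,F,I,K} splits into {E,F,I} and {A,K}.
Refine {B,D,G,H,J,L,M} on symbol b: members go to different blocks, giving {D,H,J,L,M} and {B,G}.
Refine {D,H,J,L,M} on symbol a: members go to different blocks, giving {D,J,L} and {H,M}.
No further refinement is possible. Final partition (5 blocks): {E,F,I} | {D,J,L} | {A,K} | {B,G} | {H,M}.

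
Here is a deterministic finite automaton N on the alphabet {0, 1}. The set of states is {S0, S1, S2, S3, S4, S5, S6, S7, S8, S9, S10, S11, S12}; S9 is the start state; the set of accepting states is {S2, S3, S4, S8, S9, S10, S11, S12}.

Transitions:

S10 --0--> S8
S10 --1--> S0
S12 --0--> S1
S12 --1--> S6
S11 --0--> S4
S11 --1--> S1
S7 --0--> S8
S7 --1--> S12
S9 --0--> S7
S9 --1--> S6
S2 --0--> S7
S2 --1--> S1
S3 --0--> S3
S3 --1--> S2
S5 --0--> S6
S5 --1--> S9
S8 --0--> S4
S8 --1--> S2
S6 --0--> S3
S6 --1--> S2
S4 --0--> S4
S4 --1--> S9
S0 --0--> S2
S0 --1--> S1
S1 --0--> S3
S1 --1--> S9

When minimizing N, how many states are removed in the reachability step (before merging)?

4

BFS from S9 reaches {S1, S2, S3, S4, S6, S7, S8, S9, S12}; the 4 state(s) S0, S5, S10, S11 are never visited.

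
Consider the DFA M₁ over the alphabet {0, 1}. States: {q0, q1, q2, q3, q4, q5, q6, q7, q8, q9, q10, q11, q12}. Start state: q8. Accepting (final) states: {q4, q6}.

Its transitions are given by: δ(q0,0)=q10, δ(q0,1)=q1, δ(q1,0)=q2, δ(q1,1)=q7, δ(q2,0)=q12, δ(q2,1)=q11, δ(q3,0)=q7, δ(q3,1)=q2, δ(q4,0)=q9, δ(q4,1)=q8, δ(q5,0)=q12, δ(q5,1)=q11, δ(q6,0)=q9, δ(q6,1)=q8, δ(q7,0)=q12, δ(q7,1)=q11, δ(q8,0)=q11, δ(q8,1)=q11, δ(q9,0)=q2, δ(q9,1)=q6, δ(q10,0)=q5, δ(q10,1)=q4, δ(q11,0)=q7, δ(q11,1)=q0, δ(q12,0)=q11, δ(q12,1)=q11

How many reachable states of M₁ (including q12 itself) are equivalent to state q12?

Reachable states from the start: {q0,q1,q2,q4,q5,q6,q7,q8,q9,q10,q11,q12}. Unreachable: {q3} — drop them.
P0 = {q4,q6} | {q0,q1,q2,q5,q7,q8,q9,q10,q11,q12}.
On input 1, block {q0,q1,q2,q5,q7,q8,q9,q10,q11,q12} splits into {q0,q1,q2,q5,q7,q8,q11,q12} and {q9,q10}.
Split {q0,q1,q2,q5,q7,q8,q11,q12} by δ(·,0) → {q1,q2,q5,q7,q8,q11,q12} and {q0}.
Refine {q1,q2,q5,q7,q8,q11,q12} on symbol 1: members go to different blocks, giving {q1,q2,q5,q7,q8,q12} and {q11}.
On input 0, block {q1,q2,q5,q7,q8,q12} splits into {q1,q2,q5,q7} and {q8,q12}.
On input 0, block {q1,q2,q5,q7} splits into {q2,q5,q7} and {q1}.
The partition is now stable with 7 blocks: {q4,q6} | {q2,q5,q7} | {q9,q10} | {q0} | {q11} | {q8,q12} | {q1}.
State q12 belongs to the block {q8,q12}, which has 2 states.

2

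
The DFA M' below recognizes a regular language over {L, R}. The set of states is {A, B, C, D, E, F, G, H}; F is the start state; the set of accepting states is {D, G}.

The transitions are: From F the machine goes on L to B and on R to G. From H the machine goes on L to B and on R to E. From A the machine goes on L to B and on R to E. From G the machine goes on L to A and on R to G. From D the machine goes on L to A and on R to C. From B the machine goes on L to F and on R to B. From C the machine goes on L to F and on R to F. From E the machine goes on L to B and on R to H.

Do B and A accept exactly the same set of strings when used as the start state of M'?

No

States {C,D} cannot be reached from the start state, so discard them.
Start with accepting vs non-accepting: {G} | {A,B,E,F,H}.
Split {A,B,E,F,H} by δ(·,R) → {A,B,E,H} and {F}.
Refine {A,B,E,H} on symbol L: members go to different blocks, giving {A,E,H} and {B}.
No further refinement is possible. Final partition (4 blocks): {G} | {A,E,H} | {F} | {B}.
B and A end up in different blocks, so they are distinguishable. For instance, the string 'LR' is accepted from only B.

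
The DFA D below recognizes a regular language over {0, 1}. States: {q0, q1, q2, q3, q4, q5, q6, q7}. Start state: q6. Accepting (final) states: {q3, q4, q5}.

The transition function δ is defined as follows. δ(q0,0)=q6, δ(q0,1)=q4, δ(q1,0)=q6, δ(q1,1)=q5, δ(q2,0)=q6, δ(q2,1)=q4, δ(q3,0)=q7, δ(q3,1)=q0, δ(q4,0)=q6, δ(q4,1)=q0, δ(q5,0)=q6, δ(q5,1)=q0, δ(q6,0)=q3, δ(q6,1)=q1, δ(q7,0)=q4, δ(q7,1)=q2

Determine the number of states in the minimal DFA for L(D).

3

Start with accepting vs non-accepting: {q3,q4,q5} | {q0,q1,q2,q6,q7}.
Refine {q0,q1,q2,q6,q7} on symbol 0: members go to different blocks, giving {q0,q1,q2} and {q6,q7}.
No further refinement is possible. Final partition (3 blocks): {q3,q4,q5} | {q0,q1,q2} | {q6,q7}.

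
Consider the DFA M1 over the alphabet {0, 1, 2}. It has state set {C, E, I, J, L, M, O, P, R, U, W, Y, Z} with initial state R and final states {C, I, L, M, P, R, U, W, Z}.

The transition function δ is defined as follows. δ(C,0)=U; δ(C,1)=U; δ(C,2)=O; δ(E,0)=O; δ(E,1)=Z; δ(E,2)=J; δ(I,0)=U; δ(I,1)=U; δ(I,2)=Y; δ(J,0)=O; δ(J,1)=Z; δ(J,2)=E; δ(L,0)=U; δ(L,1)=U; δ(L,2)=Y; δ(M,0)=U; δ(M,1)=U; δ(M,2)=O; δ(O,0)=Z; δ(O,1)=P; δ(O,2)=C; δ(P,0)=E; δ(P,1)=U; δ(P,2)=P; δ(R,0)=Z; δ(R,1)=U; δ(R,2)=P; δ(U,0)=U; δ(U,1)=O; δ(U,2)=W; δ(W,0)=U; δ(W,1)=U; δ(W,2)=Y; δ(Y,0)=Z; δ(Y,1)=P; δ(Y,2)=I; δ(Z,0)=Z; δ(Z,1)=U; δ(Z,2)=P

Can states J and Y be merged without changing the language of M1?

States {L,M} cannot be reached from the start state, so discard them.
P0 = {C,I,P,R,U,W,Z} | {E,J,O,Y}.
On input 0, block {C,I,P,R,U,W,Z} splits into {C,I,R,U,W,Z} and {P}.
Split {C,I,R,U,W,Z} by δ(·,1) → {C,I,R,W,Z} and {U}.
Refine {C,I,R,W,Z} on symbol 0: members go to different blocks, giving {C,I,W} and {R,Z}.
On input 0, block {E,J,O,Y} splits into {E,J} and {O,Y}.
The partition is now stable with 6 blocks: {C,I,W} | {E,J} | {P} | {U} | {R,Z} | {O,Y}.
J and Y end up in different blocks, so they are distinguishable. For instance, the string '0' is accepted from only Y.

No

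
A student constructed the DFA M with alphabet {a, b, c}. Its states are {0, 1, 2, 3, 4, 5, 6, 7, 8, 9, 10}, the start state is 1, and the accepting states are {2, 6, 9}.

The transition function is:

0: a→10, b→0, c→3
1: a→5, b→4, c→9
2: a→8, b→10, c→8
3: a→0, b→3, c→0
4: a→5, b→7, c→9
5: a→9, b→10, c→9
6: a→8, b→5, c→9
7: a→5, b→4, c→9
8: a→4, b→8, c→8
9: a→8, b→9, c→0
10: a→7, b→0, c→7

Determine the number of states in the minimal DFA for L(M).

7

First remove the unreachable states {2,6}; 9 states remain.
P0 = {9} | {0,1,3,4,5,7,8,10}.
Refine {0,1,3,4,5,7,8,10} on symbol a: members go to different blocks, giving {0,1,3,4,7,8,10} and {5}.
On input a, block {0,1,3,4,7,8,10} splits into {0,3,8,10} and {1,4,7}.
Refine {0,3,8,10} on symbol a: members go to different blocks, giving {0,3} and {8,10}.
On input a, block {0,3} splits into {0} and {3}.
Split {8,10} by δ(·,b) → {8} and {10}.
The partition is now stable with 7 blocks: {9} | {0} | {5} | {1,4,7} | {8} | {3} | {10}.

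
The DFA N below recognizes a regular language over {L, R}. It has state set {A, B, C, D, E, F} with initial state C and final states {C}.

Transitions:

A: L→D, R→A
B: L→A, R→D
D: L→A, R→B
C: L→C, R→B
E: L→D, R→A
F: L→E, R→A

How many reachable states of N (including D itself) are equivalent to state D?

First remove the unreachable states {E,F}; 4 states remain.
Initial partition by acceptance: {C} | {A,B,D}.
Stable partition: {C} | {A,B,D} — 2 equivalence classes.
State D belongs to the block {A,B,D}, which has 3 states.

3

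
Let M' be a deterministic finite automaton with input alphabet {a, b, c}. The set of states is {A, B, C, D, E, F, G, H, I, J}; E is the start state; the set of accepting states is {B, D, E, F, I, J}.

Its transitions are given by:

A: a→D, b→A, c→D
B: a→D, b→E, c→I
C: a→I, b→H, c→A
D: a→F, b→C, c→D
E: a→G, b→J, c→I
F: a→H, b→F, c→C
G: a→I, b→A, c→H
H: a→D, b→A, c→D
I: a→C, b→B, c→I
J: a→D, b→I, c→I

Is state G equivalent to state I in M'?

Initial partition by acceptance: {B,D,E,F,I,J} | {A,C,G,H}.
Refine {B,D,E,F,I,J} on symbol a: members go to different blocks, giving {B,D,J} and {E,F,I}.
Split {B,D,J} by δ(·,a) → {B,J} and {D}.
On input a, block {A,C,G,H} splits into {A,H} and {C,G}.
Refine {E,F,I} on symbol a: members go to different blocks, giving {E,I} and {F}.
No further refinement is possible. Final partition (6 blocks): {B,J} | {A,H} | {E,I} | {D} | {C,G} | {F}.
G and I end up in different blocks, so they are distinguishable. For instance, the string 'ε' is accepted from only I.

No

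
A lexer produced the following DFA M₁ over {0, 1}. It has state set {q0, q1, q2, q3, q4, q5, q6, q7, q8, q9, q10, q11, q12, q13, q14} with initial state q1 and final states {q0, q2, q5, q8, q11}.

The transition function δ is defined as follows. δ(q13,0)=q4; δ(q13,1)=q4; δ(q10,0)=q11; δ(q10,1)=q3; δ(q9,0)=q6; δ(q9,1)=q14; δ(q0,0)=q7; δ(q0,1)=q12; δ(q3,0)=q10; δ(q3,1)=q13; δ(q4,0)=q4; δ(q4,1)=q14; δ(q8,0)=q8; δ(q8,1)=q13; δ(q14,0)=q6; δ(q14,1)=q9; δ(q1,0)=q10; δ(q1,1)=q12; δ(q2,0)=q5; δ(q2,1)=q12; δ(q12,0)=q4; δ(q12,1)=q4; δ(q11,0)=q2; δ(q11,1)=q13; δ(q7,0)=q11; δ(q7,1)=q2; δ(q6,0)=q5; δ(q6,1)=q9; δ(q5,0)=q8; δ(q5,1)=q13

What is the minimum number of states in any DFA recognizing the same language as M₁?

First remove the unreachable states {q0,q7}; 13 states remain.
Start with accepting vs non-accepting: {q2,q5,q8,q11} | {q1,q3,q4,q6,q9,q10,q12,q13,q14}.
On input 0, block {q1,q3,q4,q6,q9,q10,q12,q13,q14} splits into {q1,q3,q4,q9,q12,q13,q14} and {q6,q10}.
On input 0, block {q1,q3,q4,q9,q12,q13,q14} splits into {q1,q3,q9,q14} and {q4,q12,q13}.
On input 1, block {q1,q3,q9,q14} splits into {q1,q3} and {q9,q14}.
Split {q6,q10} by δ(·,1) → {q6} and {q10}.
Split {q4,q12,q13} by δ(·,1) → {q12,q13} and {q4}.
Stable partition: {q2,q5,q8,q11} | {q1,q3} | {q6} | {q12,q13} | {q9,q14} | {q10} | {q4} — 7 equivalence classes.

7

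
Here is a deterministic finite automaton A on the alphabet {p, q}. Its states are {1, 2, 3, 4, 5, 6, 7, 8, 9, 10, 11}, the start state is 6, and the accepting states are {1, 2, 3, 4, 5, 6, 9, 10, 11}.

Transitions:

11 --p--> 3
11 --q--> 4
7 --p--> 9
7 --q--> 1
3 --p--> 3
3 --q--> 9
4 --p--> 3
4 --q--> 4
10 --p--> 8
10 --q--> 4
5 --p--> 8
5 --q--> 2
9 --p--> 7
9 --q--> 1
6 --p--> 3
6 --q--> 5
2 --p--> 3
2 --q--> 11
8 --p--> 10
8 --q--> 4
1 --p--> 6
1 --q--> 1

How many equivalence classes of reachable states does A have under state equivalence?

Every state is reachable, so we keep all 11.
Start with accepting vs non-accepting: {1,2,3,4,5,6,9,10,11} | {7,8}.
On input p, block {1,2,3,4,5,6,9,10,11} splits into {1,2,3,4,6,11} and {5,9,10}.
On input q, block {1,2,3,4,6,11} splits into {1,2,4,11} and {3,6}.
Stable partition: {1,2,4,11} | {7,8} | {5,9,10} | {3,6} — 4 equivalence classes.

4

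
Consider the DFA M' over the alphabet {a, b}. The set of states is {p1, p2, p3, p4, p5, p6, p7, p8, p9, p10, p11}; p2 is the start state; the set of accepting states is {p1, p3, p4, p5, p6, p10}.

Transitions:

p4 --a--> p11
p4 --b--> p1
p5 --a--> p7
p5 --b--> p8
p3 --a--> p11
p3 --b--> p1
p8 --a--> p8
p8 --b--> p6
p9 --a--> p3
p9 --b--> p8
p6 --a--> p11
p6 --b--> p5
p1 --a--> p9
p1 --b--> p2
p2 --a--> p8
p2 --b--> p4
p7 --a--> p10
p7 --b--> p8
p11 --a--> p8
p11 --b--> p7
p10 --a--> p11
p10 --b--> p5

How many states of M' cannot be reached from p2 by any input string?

0

A breadth-first search from the start state visits every state.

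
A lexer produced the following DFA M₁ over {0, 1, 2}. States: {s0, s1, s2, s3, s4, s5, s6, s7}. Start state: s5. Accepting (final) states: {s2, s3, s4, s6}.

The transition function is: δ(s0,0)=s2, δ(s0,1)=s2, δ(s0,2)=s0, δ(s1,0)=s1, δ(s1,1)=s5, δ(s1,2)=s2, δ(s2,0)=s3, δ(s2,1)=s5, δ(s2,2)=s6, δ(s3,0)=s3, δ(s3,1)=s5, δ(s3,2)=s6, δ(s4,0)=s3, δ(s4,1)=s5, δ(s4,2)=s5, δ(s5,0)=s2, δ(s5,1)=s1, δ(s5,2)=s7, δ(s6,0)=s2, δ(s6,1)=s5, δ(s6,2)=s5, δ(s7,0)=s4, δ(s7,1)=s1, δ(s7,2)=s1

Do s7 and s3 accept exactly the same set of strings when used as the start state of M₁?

Reachable states from the start: {s1,s2,s3,s4,s5,s6,s7}. Unreachable: {s0} — drop them.
P0 = {s2,s3,s4,s6} | {s1,s5,s7}.
Refine {s2,s3,s4,s6} on symbol 2: members go to different blocks, giving {s2,s3} and {s4,s6}.
Refine {s1,s5,s7} on symbol 0: members go to different blocks, giving {s1} and {s5} and {s7}.
The partition is now stable with 5 blocks: {s2,s3} | {s1} | {s4,s6} | {s5} | {s7}.
s7 and s3 end up in different blocks, so they are distinguishable. For instance, the string 'ε' is accepted from only s3.

No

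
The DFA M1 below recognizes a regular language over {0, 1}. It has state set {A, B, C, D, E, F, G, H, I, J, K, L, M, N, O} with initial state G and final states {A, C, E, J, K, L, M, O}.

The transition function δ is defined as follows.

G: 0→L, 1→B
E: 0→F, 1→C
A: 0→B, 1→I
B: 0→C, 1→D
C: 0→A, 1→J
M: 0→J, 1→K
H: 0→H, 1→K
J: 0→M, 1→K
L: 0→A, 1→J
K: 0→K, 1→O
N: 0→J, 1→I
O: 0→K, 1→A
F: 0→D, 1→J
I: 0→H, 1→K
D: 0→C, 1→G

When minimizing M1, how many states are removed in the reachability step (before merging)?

No path from G leads to E, F, N; the other 12 states are all reachable.

3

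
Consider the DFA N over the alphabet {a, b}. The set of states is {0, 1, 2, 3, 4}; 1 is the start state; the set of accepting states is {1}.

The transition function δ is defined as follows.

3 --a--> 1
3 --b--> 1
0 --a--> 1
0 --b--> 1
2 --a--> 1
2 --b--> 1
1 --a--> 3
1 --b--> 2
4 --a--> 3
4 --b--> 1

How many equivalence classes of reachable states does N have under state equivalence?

States {0,4} cannot be reached from the start state, so discard them.
P0 = {1} | {2,3}.
No further refinement is possible. Final partition (2 blocks): {1} | {2,3}.

2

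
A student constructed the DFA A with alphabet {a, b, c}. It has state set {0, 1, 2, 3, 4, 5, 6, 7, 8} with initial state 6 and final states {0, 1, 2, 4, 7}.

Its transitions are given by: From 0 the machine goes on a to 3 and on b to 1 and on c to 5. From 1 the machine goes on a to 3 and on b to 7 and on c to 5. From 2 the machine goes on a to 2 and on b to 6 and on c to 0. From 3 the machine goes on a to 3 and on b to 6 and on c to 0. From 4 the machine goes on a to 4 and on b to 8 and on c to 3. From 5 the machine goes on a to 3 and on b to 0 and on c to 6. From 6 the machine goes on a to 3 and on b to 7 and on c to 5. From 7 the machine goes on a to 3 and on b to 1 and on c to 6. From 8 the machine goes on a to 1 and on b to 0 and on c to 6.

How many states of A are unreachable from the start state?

3

Starting at 6 and following transitions, the reachable set is {0, 1, 3, 5, 6, 7}. That leaves 2, 4, 8 unreachable — 3 in total.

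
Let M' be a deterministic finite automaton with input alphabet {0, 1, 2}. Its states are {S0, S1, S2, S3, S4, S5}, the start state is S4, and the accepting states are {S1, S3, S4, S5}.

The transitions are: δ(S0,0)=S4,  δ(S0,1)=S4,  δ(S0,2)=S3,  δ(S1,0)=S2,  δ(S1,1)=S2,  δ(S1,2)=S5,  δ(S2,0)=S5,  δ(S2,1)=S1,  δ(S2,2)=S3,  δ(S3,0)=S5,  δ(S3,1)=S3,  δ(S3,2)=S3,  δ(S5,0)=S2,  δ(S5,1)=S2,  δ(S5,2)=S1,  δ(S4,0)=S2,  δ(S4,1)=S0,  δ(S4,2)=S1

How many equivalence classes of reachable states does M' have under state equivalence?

All states are reachable from the start state.
P0 = {S1,S3,S4,S5} | {S0,S2}.
On input 0, block {S1,S3,S4,S5} splits into {S1,S4,S5} and {S3}.
Stable partition: {S1,S4,S5} | {S0,S2} | {S3} — 3 equivalence classes.

3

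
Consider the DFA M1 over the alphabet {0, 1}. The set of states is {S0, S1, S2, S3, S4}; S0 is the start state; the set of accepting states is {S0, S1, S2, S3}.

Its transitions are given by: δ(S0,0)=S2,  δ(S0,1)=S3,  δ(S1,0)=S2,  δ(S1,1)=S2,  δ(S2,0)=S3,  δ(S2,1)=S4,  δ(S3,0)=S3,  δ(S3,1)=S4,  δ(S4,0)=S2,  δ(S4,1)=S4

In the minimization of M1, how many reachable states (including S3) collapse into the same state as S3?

Reachable states from the start: {S0,S2,S3,S4}. Unreachable: {S1} — drop them.
P0 = {S0,S2,S3} | {S4}.
Split {S0,S2,S3} by δ(·,1) → {S2,S3} and {S0}.
Stable partition: {S2,S3} | {S4} | {S0} — 3 equivalence classes.
The equivalence class containing S3 is {S2,S3}, of size 2.

2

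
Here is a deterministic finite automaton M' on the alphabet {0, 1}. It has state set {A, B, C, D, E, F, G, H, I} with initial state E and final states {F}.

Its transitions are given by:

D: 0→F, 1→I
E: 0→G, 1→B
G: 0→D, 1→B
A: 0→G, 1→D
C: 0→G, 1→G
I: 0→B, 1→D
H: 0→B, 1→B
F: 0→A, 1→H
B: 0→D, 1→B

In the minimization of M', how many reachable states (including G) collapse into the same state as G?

First remove the unreachable states {C}; 8 states remain.
P0 = {F} | {A,B,D,E,G,H,I}.
Refine {A,B,D,E,G,H,I} on symbol 0: members go to different blocks, giving {A,B,E,G,H,I} and {D}.
Split {A,B,E,G,H,I} by δ(·,0) → {A,E,H,I} and {B,G}.
On input 1, block {A,E,H,I} splits into {A,I} and {E,H}.
The partition is now stable with 5 blocks: {F} | {A,I} | {D} | {B,G} | {E,H}.
The equivalence class containing G is {B,G}, of size 2.

2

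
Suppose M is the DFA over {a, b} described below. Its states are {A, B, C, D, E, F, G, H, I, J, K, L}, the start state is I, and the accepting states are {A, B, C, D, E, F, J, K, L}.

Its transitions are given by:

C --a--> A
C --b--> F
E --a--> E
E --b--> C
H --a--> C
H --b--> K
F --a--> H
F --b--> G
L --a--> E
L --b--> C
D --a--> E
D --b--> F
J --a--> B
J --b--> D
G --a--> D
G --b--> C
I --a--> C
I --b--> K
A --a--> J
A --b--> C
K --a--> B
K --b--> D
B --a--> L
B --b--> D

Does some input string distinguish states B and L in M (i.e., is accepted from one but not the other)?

No

Start with accepting vs non-accepting: {A,B,C,D,E,F,J,K,L} | {G,H,I}.
Split {A,B,C,D,E,F,J,K,L} by δ(·,a) → {A,B,C,D,E,J,K,L} and {F}.
On input b, block {A,B,C,D,E,J,K,L} splits into {A,B,E,J,K,L} and {C,D}.
On input b, block {G,H,I} splits into {H,I} and {G}.
No further refinement is possible. Final partition (5 blocks): {A,B,E,J,K,L} | {H,I} | {F} | {C,D} | {G}.
B and L lie in the same block of the stable partition, so they are equivalent — no string distinguishes them.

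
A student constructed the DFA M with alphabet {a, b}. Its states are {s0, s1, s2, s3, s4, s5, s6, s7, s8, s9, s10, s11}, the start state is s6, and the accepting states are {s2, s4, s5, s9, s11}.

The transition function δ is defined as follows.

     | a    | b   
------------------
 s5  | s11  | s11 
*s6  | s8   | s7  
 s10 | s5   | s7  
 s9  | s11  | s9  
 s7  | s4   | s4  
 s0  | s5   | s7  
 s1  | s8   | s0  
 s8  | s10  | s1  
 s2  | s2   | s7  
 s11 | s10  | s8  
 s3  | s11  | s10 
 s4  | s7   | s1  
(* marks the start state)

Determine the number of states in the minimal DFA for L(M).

8

First remove the unreachable states {s2,s3,s9}; 9 states remain.
Start with accepting vs non-accepting: {s4,s5,s11} | {s0,s1,s6,s7,s8,s10}.
Split {s4,s5,s11} by δ(·,a) → {s4,s11} and {s5}.
Split {s0,s1,s6,s7,s8,s10} by δ(·,a) → {s1,s6,s8} and {s0,s10} and {s7}.
Refine {s4,s11} on symbol a: members go to different blocks, giving {s4} and {s11}.
Refine {s1,s6,s8} on symbol a: members go to different blocks, giving {s1,s6} and {s8}.
Split {s1,s6} by δ(·,b) → {s1} and {s6}.
Stable partition: {s4} | {s1} | {s5} | {s0,s10} | {s7} | {s11} | {s8} | {s6} — 8 equivalence classes.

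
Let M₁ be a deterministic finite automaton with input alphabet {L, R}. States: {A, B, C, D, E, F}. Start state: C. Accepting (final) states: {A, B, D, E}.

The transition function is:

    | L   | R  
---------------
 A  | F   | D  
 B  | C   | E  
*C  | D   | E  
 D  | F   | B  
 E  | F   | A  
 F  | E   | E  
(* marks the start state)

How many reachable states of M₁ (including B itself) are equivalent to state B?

Initial partition by acceptance: {A,B,D,E} | {C,F}.
Stable partition: {A,B,D,E} | {C,F} — 2 equivalence classes.
State B belongs to the block {A,B,D,E}, which has 4 states.

4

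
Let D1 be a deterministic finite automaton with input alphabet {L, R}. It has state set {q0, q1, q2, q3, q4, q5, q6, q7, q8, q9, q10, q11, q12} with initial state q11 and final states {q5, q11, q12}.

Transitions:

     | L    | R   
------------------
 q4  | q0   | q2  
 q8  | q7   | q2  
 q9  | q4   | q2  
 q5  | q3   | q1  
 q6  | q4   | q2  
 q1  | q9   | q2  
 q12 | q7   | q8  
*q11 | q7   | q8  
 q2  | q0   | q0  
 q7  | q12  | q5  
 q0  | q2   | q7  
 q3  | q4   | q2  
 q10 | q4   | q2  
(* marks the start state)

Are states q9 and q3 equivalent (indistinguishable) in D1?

Yes

First remove the unreachable states {q6,q10}; 11 states remain.
Initial partition by acceptance: {q5,q11,q12} | {q0,q1,q2,q3,q4,q7,q8,q9}.
Refine {q0,q1,q2,q3,q4,q7,q8,q9} on symbol L: members go to different blocks, giving {q0,q1,q2,q3,q4,q8,q9} and {q7}.
Refine {q5,q11,q12} on symbol L: members go to different blocks, giving {q11,q12} and {q5}.
Refine {q0,q1,q2,q3,q4,q8,q9} on symbol L: members go to different blocks, giving {q0,q1,q2,q3,q4,q9} and {q8}.
Refine {q0,q1,q2,q3,q4,q9} on symbol R: members go to different blocks, giving {q1,q2,q3,q4,q9} and {q0}.
Refine {q1,q2,q3,q4,q9} on symbol L: members go to different blocks, giving {q1,q3,q9} and {q2,q4}.
On input L, block {q1,q3,q9} splits into {q3,q9} and {q1}.
On input R, block {q2,q4} splits into {q2} and {q4}.
No further refinement is possible. Final partition (9 blocks): {q11,q12} | {q3,q9} | {q7} | {q5} | {q8} | {q0} | {q2} | {q1} | {q4}.
q9 and q3 lie in the same block of the stable partition, so they are equivalent — no string distinguishes them.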